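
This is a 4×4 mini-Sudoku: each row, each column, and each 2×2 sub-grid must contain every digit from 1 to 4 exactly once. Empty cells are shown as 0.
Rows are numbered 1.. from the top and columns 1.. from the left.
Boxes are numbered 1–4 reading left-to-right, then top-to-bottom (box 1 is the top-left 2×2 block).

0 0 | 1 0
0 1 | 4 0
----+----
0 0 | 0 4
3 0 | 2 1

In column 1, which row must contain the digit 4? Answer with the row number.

1

Consider where 4 can go in column 1.
row 2, column 1 is out (row 2 already has a 4).
row 3, column 1 is out (row 3 already has a 4).
So the only cell in column 1 that can hold 4 is row 1, column 1.
That is row 1.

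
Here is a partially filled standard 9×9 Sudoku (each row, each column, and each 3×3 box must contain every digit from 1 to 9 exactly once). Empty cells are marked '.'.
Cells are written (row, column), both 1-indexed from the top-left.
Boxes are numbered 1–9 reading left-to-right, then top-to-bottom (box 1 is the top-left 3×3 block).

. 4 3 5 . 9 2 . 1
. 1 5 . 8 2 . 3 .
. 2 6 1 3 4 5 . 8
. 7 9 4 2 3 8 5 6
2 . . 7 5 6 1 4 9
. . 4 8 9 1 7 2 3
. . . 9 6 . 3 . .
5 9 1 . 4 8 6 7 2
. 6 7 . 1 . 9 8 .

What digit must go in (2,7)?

Row 2 already contains {1, 2, 3, 5, 8}.
Column 7 already contains {1, 2, 3, 5, 6, 7, 8, 9}.
Its 3×3 block (box 3) already contains {1, 2, 3, 5, 8}.
The only value from 1–9 not eliminated is 4, so (2,7) = 4.

4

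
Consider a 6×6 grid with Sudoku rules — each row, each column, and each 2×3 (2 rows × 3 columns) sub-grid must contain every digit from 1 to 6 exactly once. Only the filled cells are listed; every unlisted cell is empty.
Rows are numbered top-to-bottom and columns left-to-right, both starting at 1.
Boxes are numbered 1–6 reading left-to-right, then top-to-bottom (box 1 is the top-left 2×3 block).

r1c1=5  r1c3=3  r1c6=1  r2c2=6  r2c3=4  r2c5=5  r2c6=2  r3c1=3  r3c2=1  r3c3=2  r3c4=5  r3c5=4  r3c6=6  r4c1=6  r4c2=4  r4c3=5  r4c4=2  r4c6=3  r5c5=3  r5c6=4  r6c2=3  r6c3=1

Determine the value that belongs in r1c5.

Row 1 already contains {1, 3, 5}.
Column 5 already contains {3, 4, 5}.
Its 2×3 block (box 2) already contains {1, 2, 5}.
The only value from 1–6 not eliminated is 6, so r1c5 = 6.

6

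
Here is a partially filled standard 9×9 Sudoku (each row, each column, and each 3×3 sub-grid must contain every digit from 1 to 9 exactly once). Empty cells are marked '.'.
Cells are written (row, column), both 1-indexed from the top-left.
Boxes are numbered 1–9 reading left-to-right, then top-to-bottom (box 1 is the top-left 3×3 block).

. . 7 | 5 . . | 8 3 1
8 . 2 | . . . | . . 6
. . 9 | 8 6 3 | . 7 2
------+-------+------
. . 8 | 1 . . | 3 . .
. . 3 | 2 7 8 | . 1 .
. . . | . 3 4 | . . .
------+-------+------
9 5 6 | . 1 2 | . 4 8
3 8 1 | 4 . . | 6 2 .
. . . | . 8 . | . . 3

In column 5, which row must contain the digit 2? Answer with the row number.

1

Consider where 2 can go in column 5.
(2,5) is out (row 2 already has a 2).
(4,5) is out (box 5 already has a 2).
(8,5) is out (row 8 already has a 2).
So the only cell in column 5 that can hold 2 is (1,5).
That is row 1.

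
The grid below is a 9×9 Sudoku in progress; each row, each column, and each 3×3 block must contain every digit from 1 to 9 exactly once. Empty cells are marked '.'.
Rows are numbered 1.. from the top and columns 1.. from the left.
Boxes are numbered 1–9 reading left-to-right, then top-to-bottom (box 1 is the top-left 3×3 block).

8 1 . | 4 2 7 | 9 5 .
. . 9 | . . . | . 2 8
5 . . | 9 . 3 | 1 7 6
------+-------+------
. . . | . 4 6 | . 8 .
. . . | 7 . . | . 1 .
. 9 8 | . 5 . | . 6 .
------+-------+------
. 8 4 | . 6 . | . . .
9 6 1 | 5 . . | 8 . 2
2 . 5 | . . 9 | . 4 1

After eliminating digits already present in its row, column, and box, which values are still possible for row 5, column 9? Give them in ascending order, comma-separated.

Row 5 already contains {1, 7}.
Column 9 already contains {1, 2, 6, 8}.
Its 3×3 block (box 6) already contains {1, 6, 8}.
Removing those from 1–9 leaves {3, 4, 5, 9} as the candidates for row 5, column 9.

3,4,5,9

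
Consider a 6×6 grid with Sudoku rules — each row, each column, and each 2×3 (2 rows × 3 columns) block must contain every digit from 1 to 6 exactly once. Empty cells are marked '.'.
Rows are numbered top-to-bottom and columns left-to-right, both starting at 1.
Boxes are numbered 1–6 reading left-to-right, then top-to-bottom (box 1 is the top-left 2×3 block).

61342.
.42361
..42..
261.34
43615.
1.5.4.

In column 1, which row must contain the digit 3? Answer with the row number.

3

Consider where 3 can go in column 1.
R2C1 is out (row 2 already has a 3).
So the only cell in column 1 that can hold 3 is R3C1.
That is row 3.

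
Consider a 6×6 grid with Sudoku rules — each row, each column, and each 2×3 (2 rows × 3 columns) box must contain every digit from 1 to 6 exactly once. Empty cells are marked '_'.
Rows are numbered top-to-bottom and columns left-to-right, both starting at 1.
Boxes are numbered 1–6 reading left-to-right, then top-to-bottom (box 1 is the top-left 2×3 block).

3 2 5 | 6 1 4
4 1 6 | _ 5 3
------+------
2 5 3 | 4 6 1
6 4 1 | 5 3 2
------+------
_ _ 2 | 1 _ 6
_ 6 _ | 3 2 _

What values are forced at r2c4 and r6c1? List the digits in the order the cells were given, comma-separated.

2,1

For r2c4:
  Row 2 already contains {1, 3, 4, 5, 6}.
  Column 4 already contains {1, 3, 4, 5, 6}.
  Its 2×3 block (box 2) already contains {1, 3, 4, 5, 6}.
  The only value from 1–6 not eliminated is 2, so r2c4 = 2.
For r6c1:
  Consider where 1 can go in box 5.
  r5c1 is out (row 5 already has a 1).
  r5c2 is out (row 5 already has a 1).
  r6c3 is out (column 3 already has a 1).
  So the only cell in box 5 that can hold 1 is r6c1.
  So r6c1 = 1.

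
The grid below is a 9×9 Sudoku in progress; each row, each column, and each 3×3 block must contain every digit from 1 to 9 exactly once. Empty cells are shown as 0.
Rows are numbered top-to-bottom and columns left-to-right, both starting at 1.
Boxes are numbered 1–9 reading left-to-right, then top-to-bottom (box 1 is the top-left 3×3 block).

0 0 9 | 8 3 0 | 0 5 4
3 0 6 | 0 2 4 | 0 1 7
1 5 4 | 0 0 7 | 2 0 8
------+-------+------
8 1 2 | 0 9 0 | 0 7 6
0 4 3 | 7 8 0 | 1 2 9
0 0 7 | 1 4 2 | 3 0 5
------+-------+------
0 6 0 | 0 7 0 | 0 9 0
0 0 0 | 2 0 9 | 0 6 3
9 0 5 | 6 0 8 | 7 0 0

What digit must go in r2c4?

5

Cell r2c4 itself could take any of {5, 9} by direct elimination.
Consider where 5 can go in box 2.
r1c6 is out (row 1 already has a 5).
r3c4 is out (row 3 already has a 5).
r3c5 is out (row 3 already has a 5).
So the only cell in box 2 that can hold 5 is r2c4.
Therefore r2c4 = 5.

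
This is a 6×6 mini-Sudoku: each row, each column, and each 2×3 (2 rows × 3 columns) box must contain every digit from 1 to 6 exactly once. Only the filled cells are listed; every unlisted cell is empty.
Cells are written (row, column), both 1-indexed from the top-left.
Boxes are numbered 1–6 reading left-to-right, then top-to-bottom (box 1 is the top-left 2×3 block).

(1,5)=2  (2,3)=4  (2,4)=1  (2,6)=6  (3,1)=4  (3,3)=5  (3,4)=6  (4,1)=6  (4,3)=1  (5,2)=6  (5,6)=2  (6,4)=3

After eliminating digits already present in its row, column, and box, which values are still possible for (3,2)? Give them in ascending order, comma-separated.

2,3

Row 3 already contains {4, 5, 6}.
Column 2 already contains {6}.
Its 2×3 block (box 3) already contains {1, 4, 5, 6}.
Removing those from 1–6 leaves {2, 3} as the candidates for (3,2).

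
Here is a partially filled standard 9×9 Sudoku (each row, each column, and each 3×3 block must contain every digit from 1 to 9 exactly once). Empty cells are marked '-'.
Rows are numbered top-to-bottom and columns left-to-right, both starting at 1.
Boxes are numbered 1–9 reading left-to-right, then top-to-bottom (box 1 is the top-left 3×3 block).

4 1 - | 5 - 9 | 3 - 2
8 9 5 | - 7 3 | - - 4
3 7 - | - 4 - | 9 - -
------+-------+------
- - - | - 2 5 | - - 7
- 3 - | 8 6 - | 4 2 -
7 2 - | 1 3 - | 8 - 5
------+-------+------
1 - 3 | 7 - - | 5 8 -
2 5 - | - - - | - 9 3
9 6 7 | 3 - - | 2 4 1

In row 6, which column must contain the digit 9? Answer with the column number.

3

Consider where 9 can go in row 6.
R6C6 is out (column 6 already has a 9).
R6C8 is out (column 8 already has a 9).
So the only cell in row 6 that can hold 9 is R6C3.
That is column 3.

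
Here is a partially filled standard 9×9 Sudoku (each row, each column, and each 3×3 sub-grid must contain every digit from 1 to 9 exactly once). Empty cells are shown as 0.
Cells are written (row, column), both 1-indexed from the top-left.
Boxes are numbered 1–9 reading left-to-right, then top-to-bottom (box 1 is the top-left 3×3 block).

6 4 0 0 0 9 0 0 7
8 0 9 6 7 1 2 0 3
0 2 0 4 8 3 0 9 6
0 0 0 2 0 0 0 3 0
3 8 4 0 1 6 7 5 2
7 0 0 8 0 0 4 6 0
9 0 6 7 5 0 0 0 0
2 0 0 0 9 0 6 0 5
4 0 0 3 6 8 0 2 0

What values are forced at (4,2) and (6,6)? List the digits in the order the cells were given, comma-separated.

For (4,2):
  Consider where 6 can go in row 4.
  (4,1) is out (column 1 already has a 6). (4,3) is out (column 3 already has a 6). (4,5) is out (column 5 already has a 6). (4,6) is out (column 6 already has a 6). The remaining empty cells in row 4 are similarly blocked.
  So the only cell in row 4 that can hold 6 is (4,2).
  So (4,2) = 6.
For (6,6):
  Row 6 already contains {4, 6, 7, 8}.
  Column 6 already contains {1, 3, 6, 8, 9}.
  Its 3×3 block (box 5) already contains {1, 2, 6, 8}.
  The only value from 1–9 not eliminated is 5, so (6,6) = 5.

6,5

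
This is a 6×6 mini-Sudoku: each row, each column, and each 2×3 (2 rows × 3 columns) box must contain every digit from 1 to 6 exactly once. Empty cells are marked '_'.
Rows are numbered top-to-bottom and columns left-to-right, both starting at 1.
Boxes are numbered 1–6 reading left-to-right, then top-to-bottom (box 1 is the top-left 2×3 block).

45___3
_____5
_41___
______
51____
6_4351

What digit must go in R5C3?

3

Cell R5C3 itself could take any of {2, 3} by direct elimination.
Consider where 3 can go in box 5.
R6C2 is out (row 6 already has a 3).
So the only cell in box 5 that can hold 3 is R5C3.
Therefore R5C3 = 3.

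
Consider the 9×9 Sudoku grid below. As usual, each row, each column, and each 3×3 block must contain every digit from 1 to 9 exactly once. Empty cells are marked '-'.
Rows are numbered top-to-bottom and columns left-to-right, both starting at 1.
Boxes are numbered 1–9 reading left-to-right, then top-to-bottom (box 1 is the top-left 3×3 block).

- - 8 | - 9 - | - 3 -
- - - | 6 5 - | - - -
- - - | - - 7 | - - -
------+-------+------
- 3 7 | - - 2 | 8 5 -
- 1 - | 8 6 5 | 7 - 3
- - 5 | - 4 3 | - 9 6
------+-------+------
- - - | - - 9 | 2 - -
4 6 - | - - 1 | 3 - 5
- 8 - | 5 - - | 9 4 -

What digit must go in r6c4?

Cell r6c4 itself could take any of {1, 7} by direct elimination.
Consider where 7 can go in box 5.
r4c4 is out (row 4 already has a 7).
r4c5 is out (row 4 already has a 7).
So the only cell in box 5 that can hold 7 is r6c4.
Therefore r6c4 = 7.

7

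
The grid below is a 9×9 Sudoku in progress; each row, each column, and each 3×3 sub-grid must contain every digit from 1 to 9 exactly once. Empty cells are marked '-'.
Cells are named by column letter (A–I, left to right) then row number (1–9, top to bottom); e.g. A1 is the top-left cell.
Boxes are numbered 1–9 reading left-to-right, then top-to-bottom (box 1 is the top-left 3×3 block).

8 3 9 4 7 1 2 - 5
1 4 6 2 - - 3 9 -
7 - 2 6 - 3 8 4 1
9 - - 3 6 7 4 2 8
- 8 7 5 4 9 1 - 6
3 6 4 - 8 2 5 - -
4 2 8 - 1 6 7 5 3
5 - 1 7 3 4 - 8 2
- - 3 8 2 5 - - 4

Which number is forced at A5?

2

Row 5 already contains {1, 4, 5, 6, 7, 8, 9}.
Column A already contains {1, 3, 4, 5, 7, 8, 9}.
Its 3×3 block (box 4) already contains {3, 4, 6, 7, 8, 9}.
The only value from 1–9 not eliminated is 2, so A5 = 2.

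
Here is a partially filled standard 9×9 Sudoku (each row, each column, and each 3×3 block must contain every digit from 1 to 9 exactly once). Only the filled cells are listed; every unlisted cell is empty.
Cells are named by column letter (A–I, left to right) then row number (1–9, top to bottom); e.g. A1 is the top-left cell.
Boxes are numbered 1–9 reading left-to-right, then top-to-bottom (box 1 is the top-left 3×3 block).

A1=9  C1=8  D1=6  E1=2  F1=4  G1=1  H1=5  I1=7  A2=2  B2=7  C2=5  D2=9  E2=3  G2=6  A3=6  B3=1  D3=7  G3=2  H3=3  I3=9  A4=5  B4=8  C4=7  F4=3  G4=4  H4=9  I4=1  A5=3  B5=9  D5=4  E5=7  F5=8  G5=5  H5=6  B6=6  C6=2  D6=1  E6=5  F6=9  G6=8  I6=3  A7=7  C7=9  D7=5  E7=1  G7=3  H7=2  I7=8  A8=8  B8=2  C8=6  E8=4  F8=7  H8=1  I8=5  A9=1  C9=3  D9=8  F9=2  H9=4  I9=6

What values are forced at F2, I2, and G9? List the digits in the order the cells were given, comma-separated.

For F2:
  Row 2 already contains {2, 3, 5, 6, 7, 9}.
  Column F already contains {2, 3, 4, 7, 8, 9}.
  Its 3×3 block (box 2) already contains {2, 3, 4, 6, 7, 9}.
  The only value from 1–9 not eliminated is 1, so F2 = 1.
For I2:
  Row 2 already contains {2, 3, 5, 6, 7, 9}.
  Column I already contains {1, 3, 5, 6, 7, 8, 9}.
  Its 3×3 block (box 3) already contains {1, 2, 3, 5, 6, 7, 9}.
  The only value from 1–9 not eliminated is 4, so I2 = 4.
For G9:
  Consider where 7 can go in row 9.
  B9 is out (column B already has a 7).
  E9 is out (column E already has a 7).
  So the only cell in row 9 that can hold 7 is G9.
  So G9 = 7.

1,4,7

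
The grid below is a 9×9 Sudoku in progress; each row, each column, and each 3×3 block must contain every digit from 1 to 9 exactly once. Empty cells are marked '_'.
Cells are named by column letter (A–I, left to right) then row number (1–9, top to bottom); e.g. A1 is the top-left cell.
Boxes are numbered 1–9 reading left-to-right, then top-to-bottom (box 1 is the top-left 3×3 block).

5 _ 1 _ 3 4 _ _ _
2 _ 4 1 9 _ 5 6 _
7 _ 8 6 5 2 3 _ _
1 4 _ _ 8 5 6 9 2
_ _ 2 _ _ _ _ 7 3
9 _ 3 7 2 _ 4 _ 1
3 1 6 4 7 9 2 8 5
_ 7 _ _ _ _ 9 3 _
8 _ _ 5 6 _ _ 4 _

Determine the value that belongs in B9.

Cell B9 itself could take any of {2, 9} by direct elimination.
Consider where 2 can go in column B.
B1 is out (box 1 already has a 2).
B2 is out (row 2 already has a 2).
B3 is out (row 3 already has a 2).
B5 is out (row 5 already has a 2).
B6 is out (row 6 already has a 2).
So the only cell in column B that can hold 2 is B9.
Therefore B9 = 2.

2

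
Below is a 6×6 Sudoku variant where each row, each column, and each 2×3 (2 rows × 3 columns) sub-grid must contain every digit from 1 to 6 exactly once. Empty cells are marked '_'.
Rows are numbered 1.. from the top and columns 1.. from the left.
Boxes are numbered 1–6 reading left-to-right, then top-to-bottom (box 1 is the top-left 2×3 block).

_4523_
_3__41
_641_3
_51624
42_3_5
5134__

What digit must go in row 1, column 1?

1

Cell row 1, column 1 itself could take any of {1, 6} by direct elimination.
Consider where 1 can go in column 1.
row 2, column 1 is out (row 2 already has a 1).
row 3, column 1 is out (row 3 already has a 1).
row 4, column 1 is out (row 4 already has a 1).
So the only cell in column 1 that can hold 1 is row 1, column 1.
Therefore row 1, column 1 = 1.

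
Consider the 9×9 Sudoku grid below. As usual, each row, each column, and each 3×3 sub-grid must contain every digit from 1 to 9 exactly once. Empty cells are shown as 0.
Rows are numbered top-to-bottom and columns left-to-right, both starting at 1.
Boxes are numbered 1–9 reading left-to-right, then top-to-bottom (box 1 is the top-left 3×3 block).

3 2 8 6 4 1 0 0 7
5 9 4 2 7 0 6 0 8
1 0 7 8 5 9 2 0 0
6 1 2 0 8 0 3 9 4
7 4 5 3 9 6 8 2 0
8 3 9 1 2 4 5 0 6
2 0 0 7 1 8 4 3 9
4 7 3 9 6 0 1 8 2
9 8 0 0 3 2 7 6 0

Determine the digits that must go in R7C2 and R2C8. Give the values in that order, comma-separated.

For R7C2:
  Consider where 5 can go in column 2.
  R3C2 is out (row 3 already has a 5).
  So the only cell in column 2 that can hold 5 is R7C2.
  So R7C2 = 5.
For R2C8:
  Row 2 already contains {2, 4, 5, 6, 7, 8, 9}.
  Column 8 already contains {2, 3, 6, 8, 9}.
  Its 3×3 block (box 3) already contains {2, 6, 7, 8}.
  The only value from 1–9 not eliminated is 1, so R2C8 = 1.

5,1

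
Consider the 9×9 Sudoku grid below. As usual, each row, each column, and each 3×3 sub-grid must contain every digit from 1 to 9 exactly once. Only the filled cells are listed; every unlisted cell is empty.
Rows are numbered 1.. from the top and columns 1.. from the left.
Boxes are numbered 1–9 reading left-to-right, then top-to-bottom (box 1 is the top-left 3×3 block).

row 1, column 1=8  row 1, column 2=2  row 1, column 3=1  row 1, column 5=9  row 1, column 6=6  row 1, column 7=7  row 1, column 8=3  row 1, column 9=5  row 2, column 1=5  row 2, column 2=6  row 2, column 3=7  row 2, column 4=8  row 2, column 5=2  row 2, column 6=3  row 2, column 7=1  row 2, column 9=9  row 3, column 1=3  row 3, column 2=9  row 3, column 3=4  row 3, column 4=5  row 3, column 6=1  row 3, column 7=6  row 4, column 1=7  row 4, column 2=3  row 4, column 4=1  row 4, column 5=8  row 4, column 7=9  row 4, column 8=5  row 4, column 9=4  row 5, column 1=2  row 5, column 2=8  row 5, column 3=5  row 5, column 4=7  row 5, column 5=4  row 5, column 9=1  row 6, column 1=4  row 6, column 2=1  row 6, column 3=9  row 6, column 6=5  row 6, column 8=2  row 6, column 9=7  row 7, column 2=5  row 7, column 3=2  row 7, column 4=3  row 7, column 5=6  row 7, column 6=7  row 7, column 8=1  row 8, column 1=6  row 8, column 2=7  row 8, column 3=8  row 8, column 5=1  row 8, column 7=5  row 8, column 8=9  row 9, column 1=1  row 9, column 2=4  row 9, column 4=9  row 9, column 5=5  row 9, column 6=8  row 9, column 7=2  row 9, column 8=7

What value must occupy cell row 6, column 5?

Row 6 already contains {1, 2, 4, 5, 7, 9}.
Column 5 already contains {1, 2, 4, 5, 6, 8, 9}.
Its 3×3 block (box 5) already contains {1, 4, 5, 7, 8}.
The only value from 1–9 not eliminated is 3, so row 6, column 5 = 3.

3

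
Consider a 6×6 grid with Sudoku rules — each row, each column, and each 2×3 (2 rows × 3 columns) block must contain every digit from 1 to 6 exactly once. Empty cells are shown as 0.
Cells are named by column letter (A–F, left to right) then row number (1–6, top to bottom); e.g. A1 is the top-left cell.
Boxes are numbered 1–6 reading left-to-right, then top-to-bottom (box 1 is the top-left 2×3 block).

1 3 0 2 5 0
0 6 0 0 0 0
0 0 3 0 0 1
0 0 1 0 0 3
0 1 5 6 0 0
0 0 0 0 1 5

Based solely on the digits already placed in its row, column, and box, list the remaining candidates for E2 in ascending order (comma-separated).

3,4

Row 2 already contains {6}.
Column E already contains {1, 5}.
Its 2×3 block (box 2) already contains {2, 5}.
Removing those from 1–6 leaves {3, 4} as the candidates for E2.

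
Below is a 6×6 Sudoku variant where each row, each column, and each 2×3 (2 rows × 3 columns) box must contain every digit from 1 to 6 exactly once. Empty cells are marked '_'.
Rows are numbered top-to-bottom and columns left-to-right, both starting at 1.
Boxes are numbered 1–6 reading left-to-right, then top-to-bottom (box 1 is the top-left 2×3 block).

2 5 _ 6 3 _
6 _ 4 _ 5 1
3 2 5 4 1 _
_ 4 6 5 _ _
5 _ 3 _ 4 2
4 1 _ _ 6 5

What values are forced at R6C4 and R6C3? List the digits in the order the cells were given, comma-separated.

For R6C4:
  Row 6 already contains {1, 4, 5, 6}.
  Column 4 already contains {4, 5, 6}.
  Its 2×3 block (box 6) already contains {2, 4, 5, 6}.
  The only value from 1–6 not eliminated is 3, so R6C4 = 3.
For R6C3:
  Row 6 already contains {1, 4, 5, 6}.
  Column 3 already contains {3, 4, 5, 6}.
  Its 2×3 block (box 5) already contains {1, 3, 4, 5}.
  The only value from 1–6 not eliminated is 2, so R6C3 = 2.

3,2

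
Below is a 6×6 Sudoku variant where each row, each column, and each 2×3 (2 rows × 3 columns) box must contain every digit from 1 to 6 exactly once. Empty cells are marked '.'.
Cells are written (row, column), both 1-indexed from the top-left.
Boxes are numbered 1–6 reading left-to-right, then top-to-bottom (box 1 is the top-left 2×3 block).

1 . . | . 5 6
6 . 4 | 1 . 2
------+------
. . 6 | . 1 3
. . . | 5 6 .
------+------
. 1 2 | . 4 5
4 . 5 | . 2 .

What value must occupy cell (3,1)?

5

Cell (3,1) itself could take any of {2, 5} by direct elimination.
Consider where 5 can go in column 1.
(4,1) is out (row 4 already has a 5).
(5,1) is out (row 5 already has a 5).
So the only cell in column 1 that can hold 5 is (3,1).
Therefore (3,1) = 5.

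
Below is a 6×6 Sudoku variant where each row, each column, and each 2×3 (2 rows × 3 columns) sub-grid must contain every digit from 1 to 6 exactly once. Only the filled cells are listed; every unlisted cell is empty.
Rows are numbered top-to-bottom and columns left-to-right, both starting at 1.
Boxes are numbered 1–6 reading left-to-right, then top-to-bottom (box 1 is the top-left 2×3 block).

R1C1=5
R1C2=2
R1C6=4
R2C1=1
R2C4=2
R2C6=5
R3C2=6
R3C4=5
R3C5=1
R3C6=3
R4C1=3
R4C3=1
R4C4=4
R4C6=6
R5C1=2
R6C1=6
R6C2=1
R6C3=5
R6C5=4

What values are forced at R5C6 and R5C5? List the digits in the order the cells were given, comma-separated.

For R5C6:
  Row 5 already contains {2}.
  Column 6 already contains {3, 4, 5, 6}.
  Its 2×3 block (box 6) already contains {4}.
  The only value from 1–6 not eliminated is 1, so R5C6 = 1.
For R5C5:
  Consider where 5 can go in box 6.
  R5C4 is out (column 4 already has a 5).
  R5C6 is out (column 6 already has a 5).
  R6C4 is out (row 6 already has a 5).
  R6C6 is out (row 6 already has a 5).
  So the only cell in box 6 that can hold 5 is R5C5.
  So R5C5 = 5.

1,5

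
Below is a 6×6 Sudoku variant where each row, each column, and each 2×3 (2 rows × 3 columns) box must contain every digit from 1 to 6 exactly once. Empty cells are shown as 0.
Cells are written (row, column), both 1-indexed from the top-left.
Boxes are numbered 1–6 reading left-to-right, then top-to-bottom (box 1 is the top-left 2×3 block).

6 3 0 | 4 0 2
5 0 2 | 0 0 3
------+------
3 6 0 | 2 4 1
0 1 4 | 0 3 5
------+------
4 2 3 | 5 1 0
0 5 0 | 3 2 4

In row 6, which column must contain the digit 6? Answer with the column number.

3

Consider where 6 can go in row 6.
(6,1) is out (column 1 already has a 6).
So the only cell in row 6 that can hold 6 is (6,3).
That is column 3.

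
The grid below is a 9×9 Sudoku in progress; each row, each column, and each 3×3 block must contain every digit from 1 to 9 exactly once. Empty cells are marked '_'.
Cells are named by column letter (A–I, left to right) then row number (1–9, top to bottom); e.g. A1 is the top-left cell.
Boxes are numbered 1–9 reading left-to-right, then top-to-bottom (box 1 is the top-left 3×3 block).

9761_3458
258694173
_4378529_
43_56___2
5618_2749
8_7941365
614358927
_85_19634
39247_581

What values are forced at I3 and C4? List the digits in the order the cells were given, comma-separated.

For I3:
  Row 3 already contains {2, 3, 4, 5, 7, 8, 9}.
  Column I already contains {1, 2, 3, 4, 5, 7, 8, 9}.
  Its 3×3 block (box 3) already contains {1, 2, 3, 4, 5, 7, 8, 9}.
  The only value from 1–9 not eliminated is 6, so I3 = 6.
For C4:
  Row 4 already contains {2, 3, 4, 5, 6}.
  Column C already contains {1, 2, 3, 4, 5, 6, 7, 8}.
  Its 3×3 block (box 4) already contains {1, 3, 4, 5, 6, 7, 8}.
  The only value from 1–9 not eliminated is 9, so C4 = 9.

6,9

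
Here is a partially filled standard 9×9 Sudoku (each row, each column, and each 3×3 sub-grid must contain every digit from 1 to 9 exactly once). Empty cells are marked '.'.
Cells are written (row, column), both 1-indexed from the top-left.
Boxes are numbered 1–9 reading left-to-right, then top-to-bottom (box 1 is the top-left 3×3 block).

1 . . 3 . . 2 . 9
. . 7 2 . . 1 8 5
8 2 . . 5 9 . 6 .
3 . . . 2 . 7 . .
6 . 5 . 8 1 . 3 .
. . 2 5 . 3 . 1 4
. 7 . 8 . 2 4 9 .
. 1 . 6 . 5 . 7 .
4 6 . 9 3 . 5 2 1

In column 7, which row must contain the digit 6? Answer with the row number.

6

Consider where 6 can go in column 7.
(3,7) is out (row 3 already has a 6).
(5,7) is out (row 5 already has a 6).
(8,7) is out (row 8 already has a 6).
So the only cell in column 7 that can hold 6 is (6,7).
That is row 6.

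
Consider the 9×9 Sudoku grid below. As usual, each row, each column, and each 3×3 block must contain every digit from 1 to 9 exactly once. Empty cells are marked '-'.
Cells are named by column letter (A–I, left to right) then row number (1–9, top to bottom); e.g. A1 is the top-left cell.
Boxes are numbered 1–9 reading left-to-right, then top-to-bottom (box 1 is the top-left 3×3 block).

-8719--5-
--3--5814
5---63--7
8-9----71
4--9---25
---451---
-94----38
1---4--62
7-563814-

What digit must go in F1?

Cell F1 itself could take any of {2, 4} by direct elimination.
Consider where 4 can go in column F.
F4 is out (box 5 already has a 4).
F5 is out (row 5 already has a 4).
F7 is out (row 7 already has a 4).
F8 is out (row 8 already has a 4).
So the only cell in column F that can hold 4 is F1.
Therefore F1 = 4.

4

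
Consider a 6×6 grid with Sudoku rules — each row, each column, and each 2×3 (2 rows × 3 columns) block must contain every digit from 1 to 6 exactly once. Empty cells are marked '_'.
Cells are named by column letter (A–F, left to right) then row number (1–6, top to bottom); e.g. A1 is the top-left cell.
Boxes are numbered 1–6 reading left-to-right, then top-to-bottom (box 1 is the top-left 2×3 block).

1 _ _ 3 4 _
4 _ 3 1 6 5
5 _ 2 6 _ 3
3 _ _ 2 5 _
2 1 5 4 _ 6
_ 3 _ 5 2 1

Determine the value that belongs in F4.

Row 4 already contains {2, 3, 5}.
Column F already contains {1, 3, 5, 6}.
Its 2×3 block (box 4) already contains {2, 3, 5, 6}.
The only value from 1–6 not eliminated is 4, so F4 = 4.

4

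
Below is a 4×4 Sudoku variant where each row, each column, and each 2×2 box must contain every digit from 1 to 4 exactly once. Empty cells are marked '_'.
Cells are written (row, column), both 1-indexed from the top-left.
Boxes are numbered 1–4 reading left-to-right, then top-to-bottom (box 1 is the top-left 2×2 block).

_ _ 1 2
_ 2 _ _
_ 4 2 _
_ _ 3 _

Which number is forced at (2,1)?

Cell (2,1) itself could take any of {1, 3, 4} by direct elimination.
Consider where 1 can go in box 1.
(1,1) is out (row 1 already has a 1).
(1,2) is out (row 1 already has a 1).
So the only cell in box 1 that can hold 1 is (2,1).
Therefore (2,1) = 1.

1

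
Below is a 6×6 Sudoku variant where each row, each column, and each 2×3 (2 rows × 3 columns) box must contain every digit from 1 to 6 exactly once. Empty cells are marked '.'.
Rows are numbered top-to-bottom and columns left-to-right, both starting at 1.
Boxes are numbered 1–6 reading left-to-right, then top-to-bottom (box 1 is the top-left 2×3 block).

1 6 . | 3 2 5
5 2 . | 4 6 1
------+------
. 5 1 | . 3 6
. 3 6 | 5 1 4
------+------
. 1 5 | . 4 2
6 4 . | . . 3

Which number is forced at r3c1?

Cell r3c1 itself could take any of {2, 4} by direct elimination.
Consider where 4 can go in row 3.
r3c4 is out (column 4 already has a 4).
So the only cell in row 3 that can hold 4 is r3c1.
Therefore r3c1 = 4.

4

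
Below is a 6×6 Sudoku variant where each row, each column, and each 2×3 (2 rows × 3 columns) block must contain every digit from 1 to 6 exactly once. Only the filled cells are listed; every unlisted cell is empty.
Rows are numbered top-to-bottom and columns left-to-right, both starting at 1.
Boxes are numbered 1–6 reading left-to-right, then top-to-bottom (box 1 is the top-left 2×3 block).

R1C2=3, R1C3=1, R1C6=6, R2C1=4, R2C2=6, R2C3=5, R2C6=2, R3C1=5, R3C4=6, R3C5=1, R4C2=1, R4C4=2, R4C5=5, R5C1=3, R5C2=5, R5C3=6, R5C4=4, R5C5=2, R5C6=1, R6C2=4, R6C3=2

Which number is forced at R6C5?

6

Cell R6C5 itself could take any of {3, 6} by direct elimination.
Consider where 6 can go in row 6.
R6C1 is out (box 5 already has a 6).
R6C4 is out (column 4 already has a 6).
R6C6 is out (column 6 already has a 6).
So the only cell in row 6 that can hold 6 is R6C5.
Therefore R6C5 = 6.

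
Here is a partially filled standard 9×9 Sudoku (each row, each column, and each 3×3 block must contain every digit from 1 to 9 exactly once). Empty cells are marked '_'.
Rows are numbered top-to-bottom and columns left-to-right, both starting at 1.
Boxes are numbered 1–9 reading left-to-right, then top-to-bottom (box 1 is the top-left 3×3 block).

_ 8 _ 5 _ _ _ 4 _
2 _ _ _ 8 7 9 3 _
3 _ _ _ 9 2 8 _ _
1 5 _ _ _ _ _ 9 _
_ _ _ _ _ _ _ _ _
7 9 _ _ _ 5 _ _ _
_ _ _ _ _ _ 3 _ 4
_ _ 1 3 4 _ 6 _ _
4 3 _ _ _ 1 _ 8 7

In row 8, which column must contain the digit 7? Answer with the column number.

Consider where 7 can go in row 8.
r8c1 is out (column 1 already has a 7).
r8c6 is out (column 6 already has a 7).
r8c8 is out (box 9 already has a 7).
r8c9 is out (column 9 already has a 7).
So the only cell in row 8 that can hold 7 is r8c2.
That is column 2.

2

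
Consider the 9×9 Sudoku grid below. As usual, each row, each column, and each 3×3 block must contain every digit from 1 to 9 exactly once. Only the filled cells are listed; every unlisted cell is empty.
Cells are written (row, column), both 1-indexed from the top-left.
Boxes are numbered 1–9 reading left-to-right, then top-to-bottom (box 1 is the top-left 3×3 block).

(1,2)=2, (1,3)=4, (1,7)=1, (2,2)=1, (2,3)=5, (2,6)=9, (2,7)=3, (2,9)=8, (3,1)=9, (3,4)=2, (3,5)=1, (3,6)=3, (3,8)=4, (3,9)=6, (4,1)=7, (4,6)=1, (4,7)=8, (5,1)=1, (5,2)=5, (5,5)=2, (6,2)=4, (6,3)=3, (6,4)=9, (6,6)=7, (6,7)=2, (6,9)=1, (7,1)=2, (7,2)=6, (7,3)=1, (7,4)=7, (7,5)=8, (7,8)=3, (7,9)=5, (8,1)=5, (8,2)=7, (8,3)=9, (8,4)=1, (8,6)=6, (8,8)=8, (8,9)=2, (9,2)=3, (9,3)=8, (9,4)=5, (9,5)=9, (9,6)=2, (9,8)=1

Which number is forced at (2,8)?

2

Cell (2,8) itself could take any of {2, 7} by direct elimination.
Consider where 2 can go in column 8.
(1,8) is out (row 1 already has a 2).
(4,8) is out (box 6 already has a 2).
(5,8) is out (row 5 already has a 2).
(6,8) is out (row 6 already has a 2).
So the only cell in column 8 that can hold 2 is (2,8).
Therefore (2,8) = 2.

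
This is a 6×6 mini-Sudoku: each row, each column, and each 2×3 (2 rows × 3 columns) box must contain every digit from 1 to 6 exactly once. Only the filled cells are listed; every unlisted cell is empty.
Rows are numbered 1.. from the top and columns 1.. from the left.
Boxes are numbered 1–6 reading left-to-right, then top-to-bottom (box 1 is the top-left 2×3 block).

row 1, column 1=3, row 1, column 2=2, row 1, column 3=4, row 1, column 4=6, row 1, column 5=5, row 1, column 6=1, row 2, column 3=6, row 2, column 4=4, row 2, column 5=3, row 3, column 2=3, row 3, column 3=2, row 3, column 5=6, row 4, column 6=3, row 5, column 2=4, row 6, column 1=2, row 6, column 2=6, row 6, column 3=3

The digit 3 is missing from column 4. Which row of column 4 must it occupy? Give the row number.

5

Consider where 3 can go in column 4.
row 3, column 4 is out (row 3 already has a 3).
row 4, column 4 is out (row 4 already has a 3).
row 6, column 4 is out (row 6 already has a 3).
So the only cell in column 4 that can hold 3 is row 5, column 4.
That is row 5.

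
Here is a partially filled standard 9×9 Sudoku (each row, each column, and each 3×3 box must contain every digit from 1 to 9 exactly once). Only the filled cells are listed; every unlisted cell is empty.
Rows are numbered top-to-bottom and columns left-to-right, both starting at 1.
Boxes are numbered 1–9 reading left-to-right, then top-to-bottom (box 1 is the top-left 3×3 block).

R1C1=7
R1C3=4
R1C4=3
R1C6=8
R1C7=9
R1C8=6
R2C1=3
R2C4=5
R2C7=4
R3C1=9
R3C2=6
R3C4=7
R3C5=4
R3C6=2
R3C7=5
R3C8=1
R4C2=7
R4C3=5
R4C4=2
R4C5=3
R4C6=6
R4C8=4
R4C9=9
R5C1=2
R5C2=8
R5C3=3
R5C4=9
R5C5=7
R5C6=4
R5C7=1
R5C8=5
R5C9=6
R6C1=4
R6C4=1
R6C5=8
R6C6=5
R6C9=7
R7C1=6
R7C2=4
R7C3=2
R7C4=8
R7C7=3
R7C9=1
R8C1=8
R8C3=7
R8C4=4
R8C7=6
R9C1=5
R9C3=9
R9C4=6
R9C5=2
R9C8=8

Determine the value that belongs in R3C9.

Cell R3C9 itself could take any of {3, 8} by direct elimination.
Consider where 3 can go in column 9.
R1C9 is out (row 1 already has a 3).
R2C9 is out (row 2 already has a 3).
R8C9 is out (box 9 already has a 3).
R9C9 is out (box 9 already has a 3).
So the only cell in column 9 that can hold 3 is R3C9.
Therefore R3C9 = 3.

3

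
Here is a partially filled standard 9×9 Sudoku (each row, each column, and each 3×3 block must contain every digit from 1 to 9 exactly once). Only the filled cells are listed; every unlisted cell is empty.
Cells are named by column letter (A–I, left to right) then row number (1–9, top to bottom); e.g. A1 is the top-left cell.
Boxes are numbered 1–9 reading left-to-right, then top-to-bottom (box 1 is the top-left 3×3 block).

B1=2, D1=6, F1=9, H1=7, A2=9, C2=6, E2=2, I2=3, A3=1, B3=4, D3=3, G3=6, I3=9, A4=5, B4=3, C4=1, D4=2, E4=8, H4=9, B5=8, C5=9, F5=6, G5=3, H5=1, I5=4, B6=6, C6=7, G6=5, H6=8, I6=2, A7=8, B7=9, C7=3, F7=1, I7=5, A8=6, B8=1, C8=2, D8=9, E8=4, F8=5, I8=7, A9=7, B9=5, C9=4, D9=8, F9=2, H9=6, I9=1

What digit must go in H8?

Row 8 already contains {1, 2, 4, 5, 6, 7, 9}.
Column H already contains {1, 6, 7, 8, 9}.
Its 3×3 block (box 9) already contains {1, 5, 6, 7}.
The only value from 1–9 not eliminated is 3, so H8 = 3.

3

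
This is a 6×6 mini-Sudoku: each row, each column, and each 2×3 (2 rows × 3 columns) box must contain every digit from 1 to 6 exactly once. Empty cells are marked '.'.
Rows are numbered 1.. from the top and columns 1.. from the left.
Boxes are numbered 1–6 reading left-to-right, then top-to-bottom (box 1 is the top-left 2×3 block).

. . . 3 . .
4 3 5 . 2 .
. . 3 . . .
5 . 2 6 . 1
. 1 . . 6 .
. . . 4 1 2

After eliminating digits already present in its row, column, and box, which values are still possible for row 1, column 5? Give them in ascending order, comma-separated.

4,5

Row 1 already contains {3}.
Column 5 already contains {1, 2, 6}.
Its 2×3 block (box 2) already contains {2, 3}.
Removing those from 1–6 leaves {4, 5} as the candidates for row 1, column 5.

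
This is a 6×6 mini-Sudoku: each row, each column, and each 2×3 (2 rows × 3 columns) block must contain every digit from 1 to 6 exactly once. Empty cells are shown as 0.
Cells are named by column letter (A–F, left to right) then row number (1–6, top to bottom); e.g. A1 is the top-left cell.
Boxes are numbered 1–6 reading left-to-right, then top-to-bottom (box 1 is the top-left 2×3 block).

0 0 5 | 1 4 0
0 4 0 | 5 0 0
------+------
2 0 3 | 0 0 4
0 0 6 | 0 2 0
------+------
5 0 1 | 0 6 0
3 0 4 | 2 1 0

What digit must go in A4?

Cell A4 itself could take any of {1, 4} by direct elimination.
Consider where 4 can go in row 4.
B4 is out (column B already has a 4).
D4 is out (box 4 already has a 4).
F4 is out (column F already has a 4).
So the only cell in row 4 that can hold 4 is A4.
Therefore A4 = 4.

4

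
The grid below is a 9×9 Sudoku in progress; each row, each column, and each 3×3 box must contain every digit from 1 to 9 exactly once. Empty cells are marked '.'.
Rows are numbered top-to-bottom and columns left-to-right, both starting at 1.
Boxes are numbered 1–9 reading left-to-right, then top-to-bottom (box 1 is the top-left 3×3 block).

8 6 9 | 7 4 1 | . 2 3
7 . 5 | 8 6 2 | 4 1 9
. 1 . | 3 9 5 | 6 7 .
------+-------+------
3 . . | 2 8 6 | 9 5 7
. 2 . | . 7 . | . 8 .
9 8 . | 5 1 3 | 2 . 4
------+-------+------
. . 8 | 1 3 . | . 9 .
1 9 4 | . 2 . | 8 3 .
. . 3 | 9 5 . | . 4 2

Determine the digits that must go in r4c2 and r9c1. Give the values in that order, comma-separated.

4,6

For r4c2:
  Row 4 already contains {2, 3, 5, 6, 7, 8, 9}.
  Column 2 already contains {1, 2, 6, 8, 9}.
  Its 3×3 block (box 4) already contains {2, 3, 8, 9}.
  The only value from 1–9 not eliminated is 4, so r4c2 = 4.
For r9c1:
  Row 9 already contains {2, 3, 4, 5, 9}.
  Column 1 already contains {1, 3, 7, 8, 9}.
  Its 3×3 block (box 7) already contains {1, 3, 4, 8, 9}.
  The only value from 1–9 not eliminated is 6, so r9c1 = 6.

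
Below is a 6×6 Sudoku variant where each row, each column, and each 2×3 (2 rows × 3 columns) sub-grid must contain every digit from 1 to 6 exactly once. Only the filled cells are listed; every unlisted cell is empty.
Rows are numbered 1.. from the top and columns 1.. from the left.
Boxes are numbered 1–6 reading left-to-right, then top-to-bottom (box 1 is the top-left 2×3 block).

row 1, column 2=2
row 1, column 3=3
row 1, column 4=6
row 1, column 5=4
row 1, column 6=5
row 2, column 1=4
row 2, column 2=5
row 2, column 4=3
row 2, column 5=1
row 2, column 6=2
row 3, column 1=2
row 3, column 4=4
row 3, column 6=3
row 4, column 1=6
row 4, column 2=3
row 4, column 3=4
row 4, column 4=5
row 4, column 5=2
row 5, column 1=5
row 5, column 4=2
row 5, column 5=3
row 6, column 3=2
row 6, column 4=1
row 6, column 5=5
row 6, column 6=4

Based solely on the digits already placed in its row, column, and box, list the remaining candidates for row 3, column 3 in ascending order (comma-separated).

1,5

Row 3 already contains {2, 3, 4}.
Column 3 already contains {2, 3, 4}.
Its 2×3 block (box 3) already contains {2, 3, 4, 6}.
Removing those from 1–6 leaves {1, 5} as the candidates for row 3, column 3.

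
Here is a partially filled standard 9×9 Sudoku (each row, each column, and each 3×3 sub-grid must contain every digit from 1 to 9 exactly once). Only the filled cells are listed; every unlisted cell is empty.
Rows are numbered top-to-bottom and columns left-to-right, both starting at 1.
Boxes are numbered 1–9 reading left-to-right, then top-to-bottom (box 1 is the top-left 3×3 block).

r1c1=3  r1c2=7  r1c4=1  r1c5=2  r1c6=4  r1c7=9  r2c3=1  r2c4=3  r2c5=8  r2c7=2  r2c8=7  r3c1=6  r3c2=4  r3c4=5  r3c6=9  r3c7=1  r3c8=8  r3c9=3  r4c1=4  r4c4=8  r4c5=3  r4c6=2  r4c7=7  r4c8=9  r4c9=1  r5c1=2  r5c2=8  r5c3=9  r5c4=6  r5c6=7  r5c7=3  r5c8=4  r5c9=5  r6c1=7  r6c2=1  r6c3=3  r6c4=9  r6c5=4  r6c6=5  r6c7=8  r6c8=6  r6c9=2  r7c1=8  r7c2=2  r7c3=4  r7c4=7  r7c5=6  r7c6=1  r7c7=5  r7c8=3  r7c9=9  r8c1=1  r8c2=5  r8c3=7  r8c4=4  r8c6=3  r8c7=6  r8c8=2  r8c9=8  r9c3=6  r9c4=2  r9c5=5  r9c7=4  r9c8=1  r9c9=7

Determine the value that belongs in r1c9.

6

Row 1 already contains {1, 2, 3, 4, 7, 9}.
Column 9 already contains {1, 2, 3, 5, 7, 8, 9}.
Its 3×3 block (box 3) already contains {1, 2, 3, 7, 8, 9}.
The only value from 1–9 not eliminated is 6, so r1c9 = 6.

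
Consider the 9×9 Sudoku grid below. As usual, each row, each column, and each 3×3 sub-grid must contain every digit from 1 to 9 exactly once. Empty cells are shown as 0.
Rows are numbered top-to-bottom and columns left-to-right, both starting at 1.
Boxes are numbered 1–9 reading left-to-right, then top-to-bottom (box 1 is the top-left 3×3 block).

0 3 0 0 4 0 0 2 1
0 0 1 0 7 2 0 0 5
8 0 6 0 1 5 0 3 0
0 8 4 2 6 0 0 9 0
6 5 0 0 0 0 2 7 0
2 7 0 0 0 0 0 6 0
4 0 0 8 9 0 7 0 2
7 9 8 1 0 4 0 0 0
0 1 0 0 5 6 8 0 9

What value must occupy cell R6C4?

5

Cell R6C4 itself could take any of {3, 4, 5, 9} by direct elimination.
Consider where 5 can go in column 4.
R1C4 is out (box 2 already has a 5).
R2C4 is out (row 2 already has a 5).
R3C4 is out (row 3 already has a 5).
R5C4 is out (row 5 already has a 5).
R9C4 is out (row 9 already has a 5).
So the only cell in column 4 that can hold 5 is R6C4.
Therefore R6C4 = 5.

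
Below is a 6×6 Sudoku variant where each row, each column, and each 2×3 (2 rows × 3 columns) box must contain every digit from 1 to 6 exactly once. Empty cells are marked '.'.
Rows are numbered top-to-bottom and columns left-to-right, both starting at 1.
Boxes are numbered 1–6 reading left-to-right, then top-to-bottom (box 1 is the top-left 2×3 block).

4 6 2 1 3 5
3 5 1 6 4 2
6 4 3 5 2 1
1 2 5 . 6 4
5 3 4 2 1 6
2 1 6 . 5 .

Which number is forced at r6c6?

3

Row 6 already contains {1, 2, 5, 6}.
Column 6 already contains {1, 2, 4, 5, 6}.
Its 2×3 block (box 6) already contains {1, 2, 5, 6}.
The only value from 1–6 not eliminated is 3, so r6c6 = 3.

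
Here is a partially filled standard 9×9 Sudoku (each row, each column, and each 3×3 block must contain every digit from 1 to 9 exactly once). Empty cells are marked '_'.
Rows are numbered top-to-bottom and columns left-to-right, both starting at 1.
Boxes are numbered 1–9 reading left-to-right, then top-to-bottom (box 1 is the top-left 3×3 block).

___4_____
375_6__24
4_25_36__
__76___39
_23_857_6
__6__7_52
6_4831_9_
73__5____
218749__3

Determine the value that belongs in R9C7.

Row 9 already contains {1, 2, 3, 4, 7, 8, 9}.
Column 7 already contains {6, 7}.
Its 3×3 block (box 9) already contains {3, 9}.
The only value from 1–9 not eliminated is 5, so R9C7 = 5.

5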